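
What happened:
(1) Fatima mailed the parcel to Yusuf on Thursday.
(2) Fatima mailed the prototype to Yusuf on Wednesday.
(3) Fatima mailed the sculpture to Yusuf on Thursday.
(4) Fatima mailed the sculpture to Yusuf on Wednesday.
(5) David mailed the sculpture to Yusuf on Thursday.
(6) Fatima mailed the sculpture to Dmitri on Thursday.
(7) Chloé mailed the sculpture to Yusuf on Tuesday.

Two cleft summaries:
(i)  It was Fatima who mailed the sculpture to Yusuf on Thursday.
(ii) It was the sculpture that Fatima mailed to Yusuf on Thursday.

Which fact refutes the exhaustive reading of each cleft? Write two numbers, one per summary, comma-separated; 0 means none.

(i): focus "Fatima". Looking for thing = the sculpture, recipient = Yusuf, setting = on Thursday with some other agent — fact (5) has David there. Refuted.
(ii): focus "the sculpture". Looking for agent = Fatima, recipient = Yusuf, setting = on Thursday with some other thing — fact (1) has the parcel there. Refuted.

5, 1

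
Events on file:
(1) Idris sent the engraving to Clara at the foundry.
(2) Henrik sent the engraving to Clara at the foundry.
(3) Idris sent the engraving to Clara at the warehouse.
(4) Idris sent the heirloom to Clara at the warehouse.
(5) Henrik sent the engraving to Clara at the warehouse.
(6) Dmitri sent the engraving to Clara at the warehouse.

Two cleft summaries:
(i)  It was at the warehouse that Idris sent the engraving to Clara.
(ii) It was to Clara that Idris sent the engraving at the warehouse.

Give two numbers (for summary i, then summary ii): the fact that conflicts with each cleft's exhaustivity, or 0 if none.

1, 0

(i): focus "at the warehouse". Looking for Idris as agent and the engraving as thing and Clara as recipient with some other setting — fact (1) has at the foundry there. Refuted.
(ii): focus "Clara". No fact shares Idris as agent and the engraving as thing and at the warehouse as setting with a different recipient. 0.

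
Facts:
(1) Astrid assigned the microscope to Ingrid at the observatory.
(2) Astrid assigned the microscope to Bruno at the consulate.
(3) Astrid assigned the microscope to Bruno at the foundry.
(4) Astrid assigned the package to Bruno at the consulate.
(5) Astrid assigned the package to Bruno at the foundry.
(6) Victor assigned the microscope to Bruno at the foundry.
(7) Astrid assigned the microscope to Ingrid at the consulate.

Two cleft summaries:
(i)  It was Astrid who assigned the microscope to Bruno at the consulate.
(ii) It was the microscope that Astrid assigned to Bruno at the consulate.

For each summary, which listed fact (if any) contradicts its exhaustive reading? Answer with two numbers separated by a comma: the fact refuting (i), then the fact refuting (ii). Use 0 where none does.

0, 4

Summary (i) focuses "Astrid" (the agent); background the microscope as thing and Bruno as recipient and at the consulate as setting. No fact matches that background with a different agent, so 0.
Summary (ii) focuses "the microscope" (the thing); background Astrid as agent and Bruno as recipient and at the consulate as setting. Fact (4) matches that background with thing = the package — refutes (ii).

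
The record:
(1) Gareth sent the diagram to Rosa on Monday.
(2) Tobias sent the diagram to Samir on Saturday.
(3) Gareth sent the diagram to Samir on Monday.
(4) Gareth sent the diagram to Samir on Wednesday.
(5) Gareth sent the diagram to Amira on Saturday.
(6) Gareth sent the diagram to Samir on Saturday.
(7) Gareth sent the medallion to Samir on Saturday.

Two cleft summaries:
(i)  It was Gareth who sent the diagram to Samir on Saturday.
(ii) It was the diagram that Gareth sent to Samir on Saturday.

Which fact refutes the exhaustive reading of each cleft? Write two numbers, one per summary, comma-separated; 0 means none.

(i): focus "Gareth". Looking for same thing, recipient, setting (the diagram / Samir / on Saturday) with some other agent — fact (2) has Tobias there. Refuted.
(ii): focus "the diagram". Looking for same agent, recipient, setting (Gareth / Samir / on Saturday) with some other thing — fact (7) has the medallion there. Refuted.

2, 7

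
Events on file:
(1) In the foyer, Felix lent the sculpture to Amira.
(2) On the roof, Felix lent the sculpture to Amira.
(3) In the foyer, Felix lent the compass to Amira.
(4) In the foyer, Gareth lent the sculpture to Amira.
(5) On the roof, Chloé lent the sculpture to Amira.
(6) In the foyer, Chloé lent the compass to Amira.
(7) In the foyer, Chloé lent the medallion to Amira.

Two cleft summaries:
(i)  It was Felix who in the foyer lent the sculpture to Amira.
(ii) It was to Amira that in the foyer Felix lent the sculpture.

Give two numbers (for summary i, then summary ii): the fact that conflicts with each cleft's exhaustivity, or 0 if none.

4, 0

Summary (i) focuses "Felix" (the agent); background same thing, recipient, setting (the sculpture / Amira / in the foyer). Fact (4) matches that background with agent = Gareth — refutes (i).
Summary (ii) focuses "Amira" (the recipient); background same agent, thing, setting (Felix / the sculpture / in the foyer). No fact matches that background with a different recipient, so 0.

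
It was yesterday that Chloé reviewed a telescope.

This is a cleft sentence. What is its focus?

In an it-cleft "It was X that/who ...", the clefted constituent X is the focus; the that/who-clause expresses the presupposed open proposition.
Here the focus is "yesterday". The backgrounded (presupposed) material includes "Chloé" and "a telescope".

yesterday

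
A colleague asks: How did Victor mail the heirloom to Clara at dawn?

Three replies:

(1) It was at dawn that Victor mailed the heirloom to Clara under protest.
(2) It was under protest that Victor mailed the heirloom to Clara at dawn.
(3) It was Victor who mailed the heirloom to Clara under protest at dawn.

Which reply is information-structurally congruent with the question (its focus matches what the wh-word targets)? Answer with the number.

2

The question word "how" targets the manner.
Option (1) clefts "at dawn" — the time, not what was asked.
Option (2) clefts "under protest" — that matches what the question asks about.
Option (3) clefts "Victor" — the subject (agent), not what was asked.
So the congruent reply is (2).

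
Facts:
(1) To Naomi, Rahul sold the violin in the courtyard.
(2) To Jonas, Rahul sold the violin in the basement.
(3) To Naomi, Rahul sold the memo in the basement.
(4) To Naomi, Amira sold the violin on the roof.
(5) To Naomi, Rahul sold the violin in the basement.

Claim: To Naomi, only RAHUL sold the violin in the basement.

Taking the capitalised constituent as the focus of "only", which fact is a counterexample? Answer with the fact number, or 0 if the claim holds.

0

The capitals mark "Rahul" as focus. So "only" rules out other agents, with the rest (the violin as thing and Naomi as recipient and in the basement as setting) as background.
Every other fact changes something in the background, not just the agent. Nothing refutes the claim.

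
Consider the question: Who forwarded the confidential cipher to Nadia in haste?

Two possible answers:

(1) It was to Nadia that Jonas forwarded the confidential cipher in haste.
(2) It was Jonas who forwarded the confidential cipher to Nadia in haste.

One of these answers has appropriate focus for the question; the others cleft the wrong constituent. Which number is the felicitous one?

The question word "who" targets the subject (agent).
Option (1) clefts "to Nadia" — the recipient, not what was asked.
Option (2) clefts "Jonas" — that matches what the question asks about.
So the congruent reply is (2).

2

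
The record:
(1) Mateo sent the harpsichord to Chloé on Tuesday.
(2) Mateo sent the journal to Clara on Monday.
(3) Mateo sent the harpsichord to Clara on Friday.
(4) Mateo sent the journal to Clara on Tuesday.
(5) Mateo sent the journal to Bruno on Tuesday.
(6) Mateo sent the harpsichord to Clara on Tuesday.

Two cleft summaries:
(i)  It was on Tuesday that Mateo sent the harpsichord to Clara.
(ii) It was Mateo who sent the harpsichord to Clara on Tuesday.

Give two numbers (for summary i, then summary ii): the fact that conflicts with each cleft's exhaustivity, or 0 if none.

(i): focus "on Tuesday". Looking for same agent, thing, recipient (Mateo / the harpsichord / Clara) with some other setting — fact (3) has on Friday there. Refuted.
(ii): focus "Mateo". No fact shares same thing, recipient, setting (the harpsichord / Clara / on Tuesday) with a different agent. 0.

3, 0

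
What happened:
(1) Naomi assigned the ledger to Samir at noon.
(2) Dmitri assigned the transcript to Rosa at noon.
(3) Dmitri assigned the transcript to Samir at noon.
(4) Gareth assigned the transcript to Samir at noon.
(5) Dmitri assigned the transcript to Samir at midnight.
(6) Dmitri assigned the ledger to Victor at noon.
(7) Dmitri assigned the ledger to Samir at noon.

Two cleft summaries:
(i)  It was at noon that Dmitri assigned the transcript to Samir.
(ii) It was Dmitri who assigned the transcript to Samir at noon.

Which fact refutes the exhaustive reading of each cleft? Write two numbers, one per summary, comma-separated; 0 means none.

(i): focus "at noon". Looking for same agent, thing, recipient (Dmitri / the transcript / Samir) with some other setting — fact (5) has at midnight there. Refuted.
(ii): focus "Dmitri". Looking for same thing, recipient, setting (the transcript / Samir / at noon) with some other agent — fact (4) has Gareth there. Refuted.

5, 4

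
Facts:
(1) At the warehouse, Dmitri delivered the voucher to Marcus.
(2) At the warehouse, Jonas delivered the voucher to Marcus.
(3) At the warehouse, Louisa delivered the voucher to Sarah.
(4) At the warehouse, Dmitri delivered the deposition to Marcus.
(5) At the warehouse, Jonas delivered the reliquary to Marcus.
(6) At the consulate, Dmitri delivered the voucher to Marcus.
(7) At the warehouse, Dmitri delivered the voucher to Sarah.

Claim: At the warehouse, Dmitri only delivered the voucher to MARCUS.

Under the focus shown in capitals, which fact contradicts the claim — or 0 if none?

The capitals mark "Marcus" as focus. So "only" rules out other recipients, with the rest (Dmitri as agent and the voucher as thing and at the warehouse as setting) as background.
Fact (7) shares the background but differs in recipient (Sarah) — a counterexample.

7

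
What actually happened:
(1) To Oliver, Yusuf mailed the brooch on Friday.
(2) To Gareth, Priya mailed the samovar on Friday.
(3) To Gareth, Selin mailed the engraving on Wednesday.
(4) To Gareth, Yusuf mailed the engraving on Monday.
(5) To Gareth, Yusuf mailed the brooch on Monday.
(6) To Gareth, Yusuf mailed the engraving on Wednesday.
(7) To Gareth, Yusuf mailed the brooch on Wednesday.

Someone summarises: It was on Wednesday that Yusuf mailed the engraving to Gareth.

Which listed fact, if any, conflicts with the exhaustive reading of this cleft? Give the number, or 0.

4

The cleft puts "on Wednesday" in focus and presupposes the open proposition with Yusuf as agent and the engraving as thing and Gareth as recipient.
The exhaustive reading says no other setting fits that background.
But fact (4) also has Yusuf as agent and the engraving as thing and Gareth as recipient, with setting = on Monday — so the exhaustive reading fails.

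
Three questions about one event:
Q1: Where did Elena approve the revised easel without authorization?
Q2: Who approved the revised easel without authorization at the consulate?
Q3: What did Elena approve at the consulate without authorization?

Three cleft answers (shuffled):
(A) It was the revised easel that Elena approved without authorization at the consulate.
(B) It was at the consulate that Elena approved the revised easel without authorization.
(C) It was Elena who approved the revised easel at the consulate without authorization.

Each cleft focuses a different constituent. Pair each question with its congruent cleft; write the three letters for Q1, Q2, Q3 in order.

BCA

Q1 asks about the location; cleft (B) focuses "at the consulate", which is the location — so Q1 → B.
Q2 asks about the subject (agent); cleft (C) focuses "Elena", which is the subject (agent) — so Q2 → C.
Q3 asks about the direct object; cleft (A) focuses "the revised easel", which is the direct object — so Q3 → A.
Mapping: Q1→B, Q2→C, Q3→A.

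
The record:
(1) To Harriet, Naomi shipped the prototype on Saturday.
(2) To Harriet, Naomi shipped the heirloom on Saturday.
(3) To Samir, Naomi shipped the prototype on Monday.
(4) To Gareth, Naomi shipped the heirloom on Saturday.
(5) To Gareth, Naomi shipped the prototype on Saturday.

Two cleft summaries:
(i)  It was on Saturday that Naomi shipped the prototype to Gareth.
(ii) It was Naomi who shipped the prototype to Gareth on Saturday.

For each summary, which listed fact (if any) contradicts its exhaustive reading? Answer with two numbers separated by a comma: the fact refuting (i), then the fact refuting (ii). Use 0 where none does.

0, 0

Summary (i) focuses "on Saturday" (the setting); background agent = Naomi, thing = the prototype, recipient = Gareth. No fact matches that background with a different setting, so 0.
Summary (ii) focuses "Naomi" (the agent); background thing = the prototype, recipient = Gareth, setting = on Saturday. No fact matches that background with a different agent, so 0.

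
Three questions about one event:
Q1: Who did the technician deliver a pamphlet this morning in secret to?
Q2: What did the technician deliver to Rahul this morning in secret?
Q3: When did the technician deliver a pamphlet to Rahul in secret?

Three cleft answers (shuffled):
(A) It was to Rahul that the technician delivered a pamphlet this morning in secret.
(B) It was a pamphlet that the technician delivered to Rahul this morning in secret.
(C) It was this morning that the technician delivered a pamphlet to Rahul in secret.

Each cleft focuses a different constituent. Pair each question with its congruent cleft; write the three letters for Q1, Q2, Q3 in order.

Q1 asks about the recipient; cleft (A) focuses "to Rahul", which is the recipient — so Q1 → A.
Q2 asks about the direct object; cleft (B) focuses "a pamphlet", which is the direct object — so Q2 → B.
Q3 asks about the time; cleft (C) focuses "this morning", which is the time — so Q3 → C.
Mapping: Q1→A, Q2→B, Q3→C.

ABC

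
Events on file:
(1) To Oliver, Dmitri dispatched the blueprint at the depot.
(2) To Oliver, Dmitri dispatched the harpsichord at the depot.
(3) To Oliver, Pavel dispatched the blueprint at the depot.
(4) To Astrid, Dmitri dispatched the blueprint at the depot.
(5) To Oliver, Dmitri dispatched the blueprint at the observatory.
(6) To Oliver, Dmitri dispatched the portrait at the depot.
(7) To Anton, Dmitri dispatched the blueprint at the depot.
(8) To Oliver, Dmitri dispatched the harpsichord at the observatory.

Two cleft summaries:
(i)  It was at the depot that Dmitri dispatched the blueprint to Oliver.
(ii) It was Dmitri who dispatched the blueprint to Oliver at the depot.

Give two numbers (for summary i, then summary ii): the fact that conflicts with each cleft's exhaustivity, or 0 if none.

5, 3

(i): focus "at the depot". Looking for agent = Dmitri, thing = the blueprint, recipient = Oliver with some other setting — fact (5) has at the observatory there. Refuted.
(ii): focus "Dmitri". Looking for thing = the blueprint, recipient = Oliver, setting = at the depot with some other agent — fact (3) has Pavel there. Refuted.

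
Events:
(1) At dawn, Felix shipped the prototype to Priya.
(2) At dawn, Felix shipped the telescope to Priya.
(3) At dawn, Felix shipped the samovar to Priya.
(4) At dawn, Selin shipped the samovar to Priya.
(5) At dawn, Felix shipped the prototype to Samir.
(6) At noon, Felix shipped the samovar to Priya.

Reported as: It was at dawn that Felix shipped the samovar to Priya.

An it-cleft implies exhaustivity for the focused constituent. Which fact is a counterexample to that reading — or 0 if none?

The cleft puts "at dawn" in focus and presupposes the open proposition with same agent, thing, recipient (Felix / the samovar / Priya).
Exhaustivity: at dawn is the only setting satisfying that background.
Fact (6) shares the background but with setting = at noon; exhaustivity is violated.

6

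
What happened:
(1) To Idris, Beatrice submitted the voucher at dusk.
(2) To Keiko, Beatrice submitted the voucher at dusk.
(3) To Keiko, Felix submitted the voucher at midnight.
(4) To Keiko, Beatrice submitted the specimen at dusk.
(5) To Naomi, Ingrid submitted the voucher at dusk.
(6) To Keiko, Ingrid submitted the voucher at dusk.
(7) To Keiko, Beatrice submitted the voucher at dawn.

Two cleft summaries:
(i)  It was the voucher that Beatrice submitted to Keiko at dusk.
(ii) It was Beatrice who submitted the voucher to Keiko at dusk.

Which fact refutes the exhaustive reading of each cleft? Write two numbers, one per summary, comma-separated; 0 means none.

4, 6

(i): focus "the voucher". Looking for agent = Beatrice, recipient = Keiko, setting = at dusk with some other thing — fact (4) has the specimen there. Refuted.
(ii): focus "Beatrice". Looking for thing = the voucher, recipient = Keiko, setting = at dusk with some other agent — fact (6) has Ingrid there. Refuted.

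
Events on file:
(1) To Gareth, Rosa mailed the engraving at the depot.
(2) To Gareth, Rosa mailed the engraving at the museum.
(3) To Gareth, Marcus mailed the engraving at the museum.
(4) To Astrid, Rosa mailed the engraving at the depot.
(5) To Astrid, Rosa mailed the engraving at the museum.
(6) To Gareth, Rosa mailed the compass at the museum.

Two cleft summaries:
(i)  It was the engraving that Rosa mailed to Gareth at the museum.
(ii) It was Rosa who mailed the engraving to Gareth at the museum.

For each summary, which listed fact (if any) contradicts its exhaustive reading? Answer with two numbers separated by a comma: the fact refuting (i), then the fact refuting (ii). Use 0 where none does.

Summary (i) focuses "the engraving" (the thing); background Rosa as agent and Gareth as recipient and at the museum as setting. Fact (6) matches that background with thing = the compass — refutes (i).
Summary (ii) focuses "Rosa" (the agent); background the engraving as thing and Gareth as recipient and at the museum as setting. Fact (3) matches that background with agent = Marcus — refutes (ii).

6, 3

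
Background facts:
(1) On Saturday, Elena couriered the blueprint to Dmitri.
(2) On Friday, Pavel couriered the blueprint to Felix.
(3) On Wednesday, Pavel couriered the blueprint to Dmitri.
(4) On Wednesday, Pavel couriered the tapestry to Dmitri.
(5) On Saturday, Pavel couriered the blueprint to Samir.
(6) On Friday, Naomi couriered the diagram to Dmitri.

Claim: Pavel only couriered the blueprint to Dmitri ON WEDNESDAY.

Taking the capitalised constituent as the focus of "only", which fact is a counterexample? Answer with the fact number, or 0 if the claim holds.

0

The capitals mark "on Wednesday" as focus. So "only" rules out other settings, with the rest (same agent, thing, recipient (Pavel / the blueprint / Dmitri)) as background.
No fact matches same agent, thing, recipient (Pavel / the blueprint / Dmitri) with a different setting — every other fact differs on at least one backgrounded slot. So no fact refutes it.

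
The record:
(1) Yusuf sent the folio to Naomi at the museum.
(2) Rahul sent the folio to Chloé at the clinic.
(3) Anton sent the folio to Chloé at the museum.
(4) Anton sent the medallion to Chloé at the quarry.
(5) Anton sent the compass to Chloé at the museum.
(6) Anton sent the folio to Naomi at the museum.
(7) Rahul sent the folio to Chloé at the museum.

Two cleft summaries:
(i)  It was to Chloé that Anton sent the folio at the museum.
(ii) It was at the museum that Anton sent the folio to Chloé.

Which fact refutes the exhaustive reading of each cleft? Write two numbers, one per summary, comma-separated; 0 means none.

(i): focus "Chloé". Looking for agent = Anton, thing = the folio, setting = at the museum with some other recipient — fact (6) has Naomi there. Refuted.
(ii): focus "at the museum". No fact shares agent = Anton, thing = the folio, recipient = Chloé with a different setting. 0.

6, 0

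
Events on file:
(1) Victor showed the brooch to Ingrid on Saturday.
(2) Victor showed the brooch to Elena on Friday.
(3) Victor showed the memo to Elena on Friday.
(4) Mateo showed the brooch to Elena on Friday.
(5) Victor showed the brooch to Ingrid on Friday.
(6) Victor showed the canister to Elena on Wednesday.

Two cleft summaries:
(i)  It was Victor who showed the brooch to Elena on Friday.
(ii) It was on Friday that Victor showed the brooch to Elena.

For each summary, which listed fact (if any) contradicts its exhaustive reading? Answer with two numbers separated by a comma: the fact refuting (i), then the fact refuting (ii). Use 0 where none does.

Summary (i) focuses "Victor" (the agent); background the brooch as thing and Elena as recipient and on Friday as setting. Fact (4) matches that background with agent = Mateo — refutes (i).
Summary (ii) focuses "on Friday" (the setting); background Victor as agent and the brooch as thing and Elena as recipient. No fact matches that background with a different setting, so 0.

4, 0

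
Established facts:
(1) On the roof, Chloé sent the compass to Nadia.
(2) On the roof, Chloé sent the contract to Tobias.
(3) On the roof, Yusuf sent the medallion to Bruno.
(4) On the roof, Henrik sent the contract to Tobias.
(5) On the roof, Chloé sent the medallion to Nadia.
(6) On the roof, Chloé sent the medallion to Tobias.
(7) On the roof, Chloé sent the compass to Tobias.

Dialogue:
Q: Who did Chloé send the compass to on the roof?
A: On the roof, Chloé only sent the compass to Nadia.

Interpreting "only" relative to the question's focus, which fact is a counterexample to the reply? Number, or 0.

Answering "Who did ... to ...?" puts focus on the recipient — here, "Nadia".
So "only" ranges over recipients; the rest (same agent, thing, setting (Chloé / the compass / on the roof)) is presupposed.
Fact (7) keeps same agent, thing, setting (Chloé / the compass / on the roof) but has recipient = Tobias; that refutes the reply.
(Fact (5) would refute a reading with focus on the thing — but that is not what the question asks.)

7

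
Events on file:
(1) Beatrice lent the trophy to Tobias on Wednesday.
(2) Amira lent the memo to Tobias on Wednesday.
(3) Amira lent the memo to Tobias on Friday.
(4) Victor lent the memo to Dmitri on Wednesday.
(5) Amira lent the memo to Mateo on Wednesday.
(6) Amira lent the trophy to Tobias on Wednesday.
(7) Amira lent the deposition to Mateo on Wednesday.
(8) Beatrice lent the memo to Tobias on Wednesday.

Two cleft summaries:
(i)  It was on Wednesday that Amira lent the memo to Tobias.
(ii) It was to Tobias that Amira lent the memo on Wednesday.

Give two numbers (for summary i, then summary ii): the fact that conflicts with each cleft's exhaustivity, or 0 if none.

3, 5

Summary (i) focuses "on Wednesday" (the setting); background Amira as agent and the memo as thing and Tobias as recipient. Fact (3) matches that background with setting = on Friday — refutes (i).
Summary (ii) focuses "Tobias" (the recipient); background Amira as agent and the memo as thing and on Wednesday as setting. Fact (5) matches that background with recipient = Mateo — refutes (ii).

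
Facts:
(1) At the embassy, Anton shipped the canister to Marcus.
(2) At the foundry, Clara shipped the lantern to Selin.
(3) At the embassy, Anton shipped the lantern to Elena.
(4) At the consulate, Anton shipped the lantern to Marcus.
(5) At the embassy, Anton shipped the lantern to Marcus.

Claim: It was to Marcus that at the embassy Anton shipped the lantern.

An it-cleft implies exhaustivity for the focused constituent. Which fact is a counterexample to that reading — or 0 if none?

3

Focus of the cleft: "Marcus" (the recipient). Presupposed background: Anton as agent and the lantern as thing and at the embassy as setting.
The exhaustive reading says no other recipient fits that background.
Fact (3) shares the background but with recipient = Elena; exhaustivity is violated.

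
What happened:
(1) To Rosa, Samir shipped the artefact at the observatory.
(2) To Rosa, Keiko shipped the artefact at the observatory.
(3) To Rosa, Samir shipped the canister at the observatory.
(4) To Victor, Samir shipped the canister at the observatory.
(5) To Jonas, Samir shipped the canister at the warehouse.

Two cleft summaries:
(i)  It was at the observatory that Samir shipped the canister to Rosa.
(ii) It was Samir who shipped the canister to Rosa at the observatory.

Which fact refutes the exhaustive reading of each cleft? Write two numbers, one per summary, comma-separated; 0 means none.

Summary (i) focuses "at the observatory" (the setting); background agent = Samir, thing = the canister, recipient = Rosa. No fact matches that background with a different setting, so 0.
Summary (ii) focuses "Samir" (the agent); background thing = the canister, recipient = Rosa, setting = at the observatory. No fact matches that background with a different agent, so 0.

0, 0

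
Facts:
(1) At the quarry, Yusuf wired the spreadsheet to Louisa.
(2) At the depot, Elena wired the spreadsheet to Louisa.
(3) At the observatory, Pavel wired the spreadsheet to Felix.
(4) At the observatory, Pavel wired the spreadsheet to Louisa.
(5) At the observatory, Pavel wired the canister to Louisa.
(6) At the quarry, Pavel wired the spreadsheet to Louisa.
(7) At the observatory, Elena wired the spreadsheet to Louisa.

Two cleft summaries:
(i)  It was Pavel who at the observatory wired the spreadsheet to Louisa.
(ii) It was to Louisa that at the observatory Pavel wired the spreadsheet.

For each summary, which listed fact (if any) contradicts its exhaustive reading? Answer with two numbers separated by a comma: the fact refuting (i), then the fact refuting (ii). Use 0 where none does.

7, 3

Summary (i) focuses "Pavel" (the agent); background same thing, recipient, setting (the spreadsheet / Louisa / at the observatory). Fact (7) matches that background with agent = Elena — refutes (i).
Summary (ii) focuses "Louisa" (the recipient); background same agent, thing, setting (Pavel / the spreadsheet / at the observatory). Fact (3) matches that background with recipient = Felix — refutes (ii).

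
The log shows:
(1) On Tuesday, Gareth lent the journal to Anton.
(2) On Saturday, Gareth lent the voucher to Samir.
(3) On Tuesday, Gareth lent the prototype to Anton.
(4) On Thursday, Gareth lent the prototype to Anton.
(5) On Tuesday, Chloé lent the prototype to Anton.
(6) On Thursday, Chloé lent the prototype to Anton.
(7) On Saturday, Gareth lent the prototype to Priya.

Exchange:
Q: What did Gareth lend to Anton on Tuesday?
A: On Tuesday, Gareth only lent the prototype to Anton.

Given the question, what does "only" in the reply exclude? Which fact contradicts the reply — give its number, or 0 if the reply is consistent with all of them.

The question "What did ...?" targets the thing, so in the reply the focus falls on "the prototype".
"Only" then excludes alternative things while the background — agent = Gareth, recipient = Anton, setting = on Tuesday — is held fixed.
Fact (1) keeps agent = Gareth, recipient = Anton, setting = on Tuesday but has thing = the journal; that refutes the reply.
(Fact (4) would refute a reading with focus on the setting — but that is not what the question asks.)

1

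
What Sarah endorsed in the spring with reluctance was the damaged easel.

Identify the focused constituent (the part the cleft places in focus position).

In a pseudo-cleft "What ... was X", the post-copular constituent X is the focus.
Here the focus is "the damaged easel". The backgrounded (presupposed) material includes "Sarah", "with reluctance" and "in the spring".

the damaged easel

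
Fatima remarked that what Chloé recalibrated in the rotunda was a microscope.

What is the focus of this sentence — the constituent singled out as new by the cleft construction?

a microscope

In a pseudo-cleft "What ... was X", the post-copular constituent X is the focus.
Here the focus is "a microscope". The backgrounded (presupposed) material includes "Chloé" and "in the rotunda".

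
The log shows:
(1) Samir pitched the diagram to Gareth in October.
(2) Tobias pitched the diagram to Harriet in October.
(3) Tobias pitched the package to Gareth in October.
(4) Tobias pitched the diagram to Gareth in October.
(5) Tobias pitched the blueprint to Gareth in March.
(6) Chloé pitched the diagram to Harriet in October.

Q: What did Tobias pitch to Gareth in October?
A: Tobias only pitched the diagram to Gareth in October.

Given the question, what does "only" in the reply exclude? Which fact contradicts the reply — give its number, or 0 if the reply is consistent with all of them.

3

Answering "What did ...?" puts focus on the thing — here, "the diagram".
So "only" ranges over things; the rest (agent = Tobias, recipient = Gareth, setting = in October) is presupposed.
Fact (3) keeps agent = Tobias, recipient = Gareth, setting = in October but has thing = the package; that refutes the reply.
(Fact (2) would refute a reading with focus on the recipient — but that is not what the question asks.)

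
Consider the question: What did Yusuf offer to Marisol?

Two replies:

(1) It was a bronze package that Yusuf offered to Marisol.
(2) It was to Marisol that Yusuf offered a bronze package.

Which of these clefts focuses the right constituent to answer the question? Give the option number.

1

The question word "what" targets the direct object.
Option (1) clefts "a bronze package" — that matches what the question asks about.
Option (2) clefts "to Marisol" — the recipient, not what was asked.
So the congruent reply is (1).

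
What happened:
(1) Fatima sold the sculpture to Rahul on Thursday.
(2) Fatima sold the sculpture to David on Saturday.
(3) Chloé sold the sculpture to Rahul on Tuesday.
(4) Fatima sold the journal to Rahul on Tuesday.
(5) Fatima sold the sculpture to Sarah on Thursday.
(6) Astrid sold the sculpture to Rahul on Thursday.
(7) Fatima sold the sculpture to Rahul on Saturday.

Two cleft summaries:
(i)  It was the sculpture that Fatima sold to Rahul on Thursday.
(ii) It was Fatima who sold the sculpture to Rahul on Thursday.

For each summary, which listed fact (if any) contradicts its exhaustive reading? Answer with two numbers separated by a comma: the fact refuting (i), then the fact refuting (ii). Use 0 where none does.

0, 6

(i): focus "the sculpture". No fact shares Fatima as agent and Rahul as recipient and on Thursday as setting with a different thing. 0.
(ii): focus "Fatima". Looking for the sculpture as thing and Rahul as recipient and on Thursday as setting with some other agent — fact (6) has Astrid there. Refuted.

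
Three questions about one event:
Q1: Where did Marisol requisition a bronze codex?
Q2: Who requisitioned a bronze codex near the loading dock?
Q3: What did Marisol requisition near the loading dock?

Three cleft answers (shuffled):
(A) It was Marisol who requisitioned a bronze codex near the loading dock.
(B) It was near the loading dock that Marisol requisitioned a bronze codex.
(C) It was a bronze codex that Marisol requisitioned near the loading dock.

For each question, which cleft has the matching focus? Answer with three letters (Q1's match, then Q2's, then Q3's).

BAC

Q1 asks about the location; cleft (B) focuses "near the loading dock", which is the location — so Q1 → B.
Q2 asks about the subject (agent); cleft (A) focuses "Marisol", which is the subject (agent) — so Q2 → A.
Q3 asks about the direct object; cleft (C) focuses "a bronze codex", which is the direct object — so Q3 → C.
Mapping: Q1→B, Q2→A, Q3→C.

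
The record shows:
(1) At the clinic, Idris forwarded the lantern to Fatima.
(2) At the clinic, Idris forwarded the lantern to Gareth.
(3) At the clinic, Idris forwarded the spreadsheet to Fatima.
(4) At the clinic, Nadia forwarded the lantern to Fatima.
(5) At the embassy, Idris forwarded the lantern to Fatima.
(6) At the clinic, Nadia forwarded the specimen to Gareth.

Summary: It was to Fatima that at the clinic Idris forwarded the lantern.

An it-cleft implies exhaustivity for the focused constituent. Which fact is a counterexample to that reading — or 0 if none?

Focus of the cleft: "Fatima" (the recipient). Presupposed background: agent = Idris, thing = the lantern, setting = at the clinic.
The exhaustive reading says no other recipient fits that background.
Fact (2) shares the background but with recipient = Gareth; exhaustivity is violated.

2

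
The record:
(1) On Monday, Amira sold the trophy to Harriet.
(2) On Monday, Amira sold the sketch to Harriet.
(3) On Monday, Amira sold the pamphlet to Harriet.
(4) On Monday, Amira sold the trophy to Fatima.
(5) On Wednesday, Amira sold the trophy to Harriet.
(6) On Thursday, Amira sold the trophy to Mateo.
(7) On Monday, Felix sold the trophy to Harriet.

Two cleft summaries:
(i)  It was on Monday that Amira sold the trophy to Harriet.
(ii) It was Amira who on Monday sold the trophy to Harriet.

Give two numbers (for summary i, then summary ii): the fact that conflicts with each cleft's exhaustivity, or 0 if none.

5, 7

Summary (i) focuses "on Monday" (the setting); background agent = Amira, thing = the trophy, recipient = Harriet. Fact (5) matches that background with setting = on Wednesday — refutes (i).
Summary (ii) focuses "Amira" (the agent); background thing = the trophy, recipient = Harriet, setting = on Monday. Fact (7) matches that background with agent = Felix — refutes (ii).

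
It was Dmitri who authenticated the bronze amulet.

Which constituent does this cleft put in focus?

In an it-cleft "It was X that/who ...", the clefted constituent X is the focus; the that/who-clause expresses the presupposed open proposition.
Here the focus is "Dmitri". The backgrounded (presupposed) material includes "the bronze amulet".

Dmitri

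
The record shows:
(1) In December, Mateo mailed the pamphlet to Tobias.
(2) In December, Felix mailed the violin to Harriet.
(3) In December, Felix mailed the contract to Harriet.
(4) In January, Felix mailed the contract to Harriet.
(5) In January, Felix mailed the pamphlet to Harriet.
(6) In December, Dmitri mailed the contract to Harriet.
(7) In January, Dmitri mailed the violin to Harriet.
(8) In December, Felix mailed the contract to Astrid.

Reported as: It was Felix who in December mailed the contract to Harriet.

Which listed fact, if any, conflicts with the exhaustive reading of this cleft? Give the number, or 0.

Focus of the cleft: "Felix" (the agent). Presupposed background: the contract as thing and Harriet as recipient and in December as setting.
Exhaustivity: Felix is the only agent satisfying that background.
Fact (6) shares the background but with agent = Dmitri; exhaustivity is violated.

6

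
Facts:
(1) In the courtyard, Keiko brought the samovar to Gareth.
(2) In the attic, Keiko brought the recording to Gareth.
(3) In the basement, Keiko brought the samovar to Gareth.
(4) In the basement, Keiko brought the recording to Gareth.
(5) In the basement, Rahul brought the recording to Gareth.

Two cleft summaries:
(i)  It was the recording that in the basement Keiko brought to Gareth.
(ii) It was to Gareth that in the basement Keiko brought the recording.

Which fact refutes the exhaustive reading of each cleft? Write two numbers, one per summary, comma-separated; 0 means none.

3, 0

(i): focus "the recording". Looking for agent = Keiko, recipient = Gareth, setting = in the basement with some other thing — fact (3) has the samovar there. Refuted.
(ii): focus "Gareth". No fact shares agent = Keiko, thing = the recording, setting = in the basement with a different recipient. 0.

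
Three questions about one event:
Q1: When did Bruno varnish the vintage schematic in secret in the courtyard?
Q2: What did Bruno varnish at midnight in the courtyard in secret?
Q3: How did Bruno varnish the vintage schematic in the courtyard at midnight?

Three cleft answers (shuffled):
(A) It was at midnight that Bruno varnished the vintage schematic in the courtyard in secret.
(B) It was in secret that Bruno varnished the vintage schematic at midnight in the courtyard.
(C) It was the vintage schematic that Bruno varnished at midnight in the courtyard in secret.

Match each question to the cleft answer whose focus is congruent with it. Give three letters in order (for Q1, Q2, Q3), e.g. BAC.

Q1 asks about the time; cleft (A) focuses "at midnight", which is the time — so Q1 → A.
Q2 asks about the direct object; cleft (C) focuses "the vintage schematic", which is the direct object — so Q2 → C.
Q3 asks about the manner; cleft (B) focuses "in secret", which is the manner — so Q3 → B.
Mapping: Q1→A, Q2→C, Q3→B.

ACB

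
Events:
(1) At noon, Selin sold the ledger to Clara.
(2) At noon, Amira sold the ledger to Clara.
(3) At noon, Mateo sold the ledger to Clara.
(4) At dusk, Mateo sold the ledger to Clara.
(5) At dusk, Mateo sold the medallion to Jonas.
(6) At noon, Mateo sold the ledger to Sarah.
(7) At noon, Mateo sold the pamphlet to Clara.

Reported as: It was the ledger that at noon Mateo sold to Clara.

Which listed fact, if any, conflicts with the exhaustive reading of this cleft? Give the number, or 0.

The cleft puts "the ledger" in focus and presupposes the open proposition with same agent, recipient, setting (Mateo / Clara / at noon).
The exhaustive reading says no other thing fits that background.
Fact (7) shares the background but with thing = the pamphlet; exhaustivity is violated.

7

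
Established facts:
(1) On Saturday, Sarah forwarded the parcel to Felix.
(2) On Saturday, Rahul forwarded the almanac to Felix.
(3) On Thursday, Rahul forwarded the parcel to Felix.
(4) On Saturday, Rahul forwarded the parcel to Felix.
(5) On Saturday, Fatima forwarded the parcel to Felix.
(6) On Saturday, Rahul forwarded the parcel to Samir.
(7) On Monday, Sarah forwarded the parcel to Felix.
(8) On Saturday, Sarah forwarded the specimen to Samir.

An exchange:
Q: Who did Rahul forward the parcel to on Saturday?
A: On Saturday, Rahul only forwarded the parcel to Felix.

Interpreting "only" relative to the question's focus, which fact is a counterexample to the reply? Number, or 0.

The question "Who did ... to ...?" targets the recipient, so in the reply the focus falls on "Felix".
So "only" ranges over recipients; the rest (agent = Rahul, thing = the parcel, setting = on Saturday) is presupposed.
Fact (6) shares the background with a different recipient (Samir) — counterexample.
(Fact (2) would refute a reading with focus on the thing — but that is not what the question asks.)

6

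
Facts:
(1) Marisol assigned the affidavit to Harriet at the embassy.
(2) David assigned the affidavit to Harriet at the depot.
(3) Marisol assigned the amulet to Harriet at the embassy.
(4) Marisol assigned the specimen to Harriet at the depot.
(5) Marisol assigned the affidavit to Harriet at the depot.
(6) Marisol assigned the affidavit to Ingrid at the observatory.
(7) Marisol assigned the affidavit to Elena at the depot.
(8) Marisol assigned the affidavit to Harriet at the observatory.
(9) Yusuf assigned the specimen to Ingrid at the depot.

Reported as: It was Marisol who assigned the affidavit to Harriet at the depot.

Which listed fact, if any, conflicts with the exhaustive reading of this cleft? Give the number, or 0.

The cleft puts "Marisol" in focus and presupposes the open proposition with thing = the affidavit, recipient = Harriet, setting = at the depot.
Exhaustivity: Marisol is the only agent satisfying that background.
Fact (2) shares the background but with agent = David; exhaustivity is violated.

2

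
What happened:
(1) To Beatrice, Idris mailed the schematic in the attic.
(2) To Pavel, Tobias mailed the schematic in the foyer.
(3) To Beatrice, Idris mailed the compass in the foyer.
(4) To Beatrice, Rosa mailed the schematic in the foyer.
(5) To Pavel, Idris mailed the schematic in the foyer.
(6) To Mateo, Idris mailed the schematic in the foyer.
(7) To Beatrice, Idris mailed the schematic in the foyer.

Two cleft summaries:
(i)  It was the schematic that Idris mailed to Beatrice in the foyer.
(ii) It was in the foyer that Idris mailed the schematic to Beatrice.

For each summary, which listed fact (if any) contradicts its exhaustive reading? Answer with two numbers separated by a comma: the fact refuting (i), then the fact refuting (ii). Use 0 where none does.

Summary (i) focuses "the schematic" (the thing); background same agent, recipient, setting (Idris / Beatrice / in the foyer). Fact (3) matches that background with thing = the compass — refutes (i).
Summary (ii) focuses "in the foyer" (the setting); background same agent, thing, recipient (Idris / the schematic / Beatrice). Fact (1) matches that background with setting = in the attic — refutes (ii).

3, 1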